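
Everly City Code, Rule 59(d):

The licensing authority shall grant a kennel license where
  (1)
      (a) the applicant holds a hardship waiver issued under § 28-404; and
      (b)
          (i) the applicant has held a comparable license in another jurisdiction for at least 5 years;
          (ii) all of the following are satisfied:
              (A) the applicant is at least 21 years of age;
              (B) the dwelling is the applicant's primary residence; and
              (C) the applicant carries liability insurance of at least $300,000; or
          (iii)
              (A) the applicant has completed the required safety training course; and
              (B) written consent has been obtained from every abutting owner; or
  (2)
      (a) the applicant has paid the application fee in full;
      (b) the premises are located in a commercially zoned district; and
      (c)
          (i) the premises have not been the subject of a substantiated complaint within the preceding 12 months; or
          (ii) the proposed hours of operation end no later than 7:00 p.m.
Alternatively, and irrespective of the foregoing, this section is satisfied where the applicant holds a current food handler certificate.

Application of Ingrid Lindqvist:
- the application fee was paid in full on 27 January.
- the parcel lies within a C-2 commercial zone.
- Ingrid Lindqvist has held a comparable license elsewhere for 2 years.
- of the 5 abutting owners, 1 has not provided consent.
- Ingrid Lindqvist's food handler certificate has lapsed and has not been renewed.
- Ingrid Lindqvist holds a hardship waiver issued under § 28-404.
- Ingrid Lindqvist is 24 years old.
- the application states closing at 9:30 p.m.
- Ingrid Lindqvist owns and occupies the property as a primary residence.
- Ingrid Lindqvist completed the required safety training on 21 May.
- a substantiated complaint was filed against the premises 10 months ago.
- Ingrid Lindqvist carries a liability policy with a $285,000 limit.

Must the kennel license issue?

(a) hardship waiver — holds.
(i) prior license ≥ 5 yr — fails.
(A) age ≥ 21 — holds.
(B) primary residence — holds.
(C) insurance ≥ $300,000 — fails.
(ii): T AND T AND F → false.
(A) safety training — satisfied.
(B) all abutters consent — not met.
So (iii) is not satisfied (T AND F).
(b) = F OR F OR F = false.
(1) = T AND F = false.
(a) fee paid — holds.
(b) commercially zoned — met.
(i) no complaint in 12 mo. — fails.
(ii) closes by 7 p.m. — not satisfied.
So (c) is not satisfied (F OR F).
(2) = T AND T AND F = false.
So Overall is not satisfied (F OR F).
Exception (food handler cert.) — not satisfied.
Result: main false OR exception false → false.

No — denied.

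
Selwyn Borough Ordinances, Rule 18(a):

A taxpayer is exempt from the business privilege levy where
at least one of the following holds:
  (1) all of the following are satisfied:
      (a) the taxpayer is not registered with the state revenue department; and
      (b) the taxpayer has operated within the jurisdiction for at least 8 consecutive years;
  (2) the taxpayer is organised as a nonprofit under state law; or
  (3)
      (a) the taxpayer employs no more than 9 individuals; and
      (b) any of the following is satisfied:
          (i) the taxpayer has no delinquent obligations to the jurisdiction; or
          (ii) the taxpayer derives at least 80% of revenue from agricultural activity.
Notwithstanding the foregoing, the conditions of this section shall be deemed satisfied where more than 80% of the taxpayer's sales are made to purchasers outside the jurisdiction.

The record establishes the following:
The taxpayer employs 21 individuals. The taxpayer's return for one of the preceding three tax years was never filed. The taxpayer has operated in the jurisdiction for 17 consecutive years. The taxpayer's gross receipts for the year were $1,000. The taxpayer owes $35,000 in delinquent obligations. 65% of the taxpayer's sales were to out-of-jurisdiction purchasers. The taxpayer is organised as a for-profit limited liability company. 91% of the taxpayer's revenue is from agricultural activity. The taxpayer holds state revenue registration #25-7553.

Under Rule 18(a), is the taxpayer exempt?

No — not exempt.

(a) not (state-registered) — fails.
(b) ≥ 8 yrs in jurisdiction — holds.
(1): F AND T → false.
(2) nonprofit — not met.
(a) ≤ 9 employees — not met.
(i) no delinquency — fails.
(ii) ≥80% agricultural — holds.
(b) = F OR T = true.
So (3) is not satisfied (F AND T).
Overall = F OR F OR F = false.
Exception (>80% out-of-jur. sales) — not satisfied.
Result: main false OR exception false → false.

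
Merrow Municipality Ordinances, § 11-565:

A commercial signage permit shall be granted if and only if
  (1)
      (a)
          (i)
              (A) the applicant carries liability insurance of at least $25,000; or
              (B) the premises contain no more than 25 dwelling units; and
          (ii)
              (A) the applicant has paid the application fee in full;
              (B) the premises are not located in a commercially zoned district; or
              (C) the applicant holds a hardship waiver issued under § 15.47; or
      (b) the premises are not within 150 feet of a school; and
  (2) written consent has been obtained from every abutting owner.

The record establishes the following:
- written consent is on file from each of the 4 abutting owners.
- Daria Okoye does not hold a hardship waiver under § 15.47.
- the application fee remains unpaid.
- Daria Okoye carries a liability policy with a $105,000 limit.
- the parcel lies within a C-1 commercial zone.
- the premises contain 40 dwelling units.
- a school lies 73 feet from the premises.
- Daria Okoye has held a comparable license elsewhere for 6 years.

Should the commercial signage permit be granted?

(A) insurance ≥ $25,000 — satisfied.
(B) ≤ 25 units — not satisfied.
So (i) is satisfied (T OR F).
(A) fee paid — fails.
(B) not (commercially zoned) — not met.
(C) hardship waiver — not satisfied.
(ii) = F OR F OR F = false.
(a) = T AND F = false.
(b) ≥150 ft from school — not satisfied.
(1) = F OR F = false.
(2) all abutters consent — holds.
So Overall is not satisfied (F AND T).

No — denied.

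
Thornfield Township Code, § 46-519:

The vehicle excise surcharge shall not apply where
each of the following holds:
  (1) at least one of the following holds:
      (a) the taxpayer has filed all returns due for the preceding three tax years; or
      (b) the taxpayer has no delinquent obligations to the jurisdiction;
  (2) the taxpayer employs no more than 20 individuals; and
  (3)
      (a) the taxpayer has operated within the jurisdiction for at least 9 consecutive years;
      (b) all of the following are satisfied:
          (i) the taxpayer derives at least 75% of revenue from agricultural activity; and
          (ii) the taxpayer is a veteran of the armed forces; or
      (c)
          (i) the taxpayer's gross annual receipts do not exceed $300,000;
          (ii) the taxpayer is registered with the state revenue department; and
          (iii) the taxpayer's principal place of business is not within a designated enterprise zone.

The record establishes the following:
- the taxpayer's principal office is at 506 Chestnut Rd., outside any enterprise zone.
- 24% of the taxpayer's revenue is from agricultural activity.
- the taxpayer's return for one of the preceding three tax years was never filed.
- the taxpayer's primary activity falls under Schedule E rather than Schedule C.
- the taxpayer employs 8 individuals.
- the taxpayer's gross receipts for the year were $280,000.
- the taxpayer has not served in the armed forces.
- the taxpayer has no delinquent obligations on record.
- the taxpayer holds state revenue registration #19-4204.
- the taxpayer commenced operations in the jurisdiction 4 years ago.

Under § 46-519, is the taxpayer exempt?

Yes — exempt.

(a) returns current — not met.
(b) no delinquency — satisfied.
So (1) is satisfied (F OR T).
(2) ≤ 20 employees — satisfied.
(a) ≥ 9 yrs in jurisdiction — not satisfied.
(i) ≥75% agricultural — not satisfied.
(ii) veteran — not satisfied.
So (b) is not satisfied (F AND F).
(i) receipts ≤ $300,000 — met.
(ii) state-registered — holds.
(iii) not (in enterprise zone) — met.
(c) = T AND T AND T = true.
(3) = F OR F OR T = true.
So Overall is satisfied (T AND T AND T).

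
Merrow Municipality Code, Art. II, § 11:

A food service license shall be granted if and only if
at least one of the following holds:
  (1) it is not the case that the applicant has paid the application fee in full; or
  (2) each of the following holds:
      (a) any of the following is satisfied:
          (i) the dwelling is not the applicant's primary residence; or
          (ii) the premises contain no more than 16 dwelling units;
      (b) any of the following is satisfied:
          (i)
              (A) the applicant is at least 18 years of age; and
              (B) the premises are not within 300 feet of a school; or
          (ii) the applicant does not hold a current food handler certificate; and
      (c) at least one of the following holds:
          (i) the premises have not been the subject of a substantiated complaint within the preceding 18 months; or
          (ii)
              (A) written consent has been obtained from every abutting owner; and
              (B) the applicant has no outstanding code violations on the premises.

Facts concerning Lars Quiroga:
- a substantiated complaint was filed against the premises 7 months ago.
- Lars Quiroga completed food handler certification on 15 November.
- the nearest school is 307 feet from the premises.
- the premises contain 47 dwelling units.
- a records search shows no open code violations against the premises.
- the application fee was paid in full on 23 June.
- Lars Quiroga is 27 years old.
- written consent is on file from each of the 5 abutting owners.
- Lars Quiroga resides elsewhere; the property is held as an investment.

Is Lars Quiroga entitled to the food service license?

(1) not (fee paid) — not met.
(i) not (primary residence) — met.
(ii) ≤ 16 units — fails.
(a) = T OR F = true.
(A) age ≥ 18 — holds.
(B) ≥300 ft from school — met.
(i): T AND T → true.
(ii) not (food handler cert.) — not met.
So (b) is satisfied (T OR F).
(i) no complaint in 18 mo. — not satisfied.
(A) all abutters consent — met.
(B) no code violations — met.
(ii): T AND T → true.
(c): F OR T → true.
So (2) is satisfied (T AND T AND T).
Overall = F OR T = true.

Yes — granted.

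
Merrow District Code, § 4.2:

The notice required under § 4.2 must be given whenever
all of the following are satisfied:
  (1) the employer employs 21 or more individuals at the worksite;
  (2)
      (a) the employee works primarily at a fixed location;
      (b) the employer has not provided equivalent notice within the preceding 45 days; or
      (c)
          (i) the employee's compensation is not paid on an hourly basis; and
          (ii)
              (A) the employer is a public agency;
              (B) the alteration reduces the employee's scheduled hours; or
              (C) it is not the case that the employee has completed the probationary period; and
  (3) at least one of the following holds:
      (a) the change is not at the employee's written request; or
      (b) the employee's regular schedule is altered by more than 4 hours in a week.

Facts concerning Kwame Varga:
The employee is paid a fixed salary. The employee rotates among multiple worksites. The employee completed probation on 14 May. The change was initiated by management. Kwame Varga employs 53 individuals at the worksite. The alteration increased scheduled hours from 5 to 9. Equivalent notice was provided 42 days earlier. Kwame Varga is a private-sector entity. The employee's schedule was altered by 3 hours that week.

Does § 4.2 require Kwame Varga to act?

(1) ≥ 21 at site — holds.
(a) fixed location — fails.
(b) no recent notice — not met.
(i) not (hourly-paid) — holds.
(A) public agency — not satisfied.
(B) hours reduced — fails.
(C) not (past probation) — not satisfied.
(ii): F OR F OR F → false.
(c): T AND F → false.
(2): F OR F OR F → false.
(a) not employee-requested — met.
(b) schedule shift > 4h — fails.
(3) = T OR F = true.
Overall = T AND F AND T = false.

No — not required.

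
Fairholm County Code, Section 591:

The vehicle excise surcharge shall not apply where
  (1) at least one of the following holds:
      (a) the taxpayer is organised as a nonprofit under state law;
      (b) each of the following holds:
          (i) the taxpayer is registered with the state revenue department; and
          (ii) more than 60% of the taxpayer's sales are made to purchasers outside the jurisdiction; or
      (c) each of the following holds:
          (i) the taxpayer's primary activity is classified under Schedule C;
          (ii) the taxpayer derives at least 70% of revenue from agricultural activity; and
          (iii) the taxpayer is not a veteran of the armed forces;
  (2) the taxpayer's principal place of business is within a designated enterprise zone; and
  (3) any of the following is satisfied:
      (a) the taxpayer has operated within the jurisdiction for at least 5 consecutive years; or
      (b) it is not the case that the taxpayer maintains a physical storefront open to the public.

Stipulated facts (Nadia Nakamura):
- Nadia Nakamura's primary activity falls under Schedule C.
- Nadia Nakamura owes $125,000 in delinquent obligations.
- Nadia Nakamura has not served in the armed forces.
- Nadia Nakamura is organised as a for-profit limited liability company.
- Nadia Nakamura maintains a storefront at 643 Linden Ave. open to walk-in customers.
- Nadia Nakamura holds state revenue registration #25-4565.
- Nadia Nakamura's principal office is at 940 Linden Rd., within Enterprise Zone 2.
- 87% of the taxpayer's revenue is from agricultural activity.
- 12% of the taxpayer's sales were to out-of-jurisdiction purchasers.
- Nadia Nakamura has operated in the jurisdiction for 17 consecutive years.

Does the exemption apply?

Yes — exempt.

(a) nonprofit — not satisfied.
(i) state-registered — satisfied.
(ii) >60% out-of-jur. sales — fails.
So (b) is not satisfied (T AND F).
(i) Schedule C activity — satisfied.
(ii) ≥70% agricultural — satisfied.
(iii) not (veteran) — met.
So (c) is satisfied (T AND T AND T).
(1): F OR F OR T → true.
(2) in enterprise zone — satisfied.
(a) ≥ 5 yrs in jurisdiction — holds.
(b) not (has storefront) — not satisfied.
So (3) is satisfied (T OR F).
So Overall is satisfied (T AND T AND T).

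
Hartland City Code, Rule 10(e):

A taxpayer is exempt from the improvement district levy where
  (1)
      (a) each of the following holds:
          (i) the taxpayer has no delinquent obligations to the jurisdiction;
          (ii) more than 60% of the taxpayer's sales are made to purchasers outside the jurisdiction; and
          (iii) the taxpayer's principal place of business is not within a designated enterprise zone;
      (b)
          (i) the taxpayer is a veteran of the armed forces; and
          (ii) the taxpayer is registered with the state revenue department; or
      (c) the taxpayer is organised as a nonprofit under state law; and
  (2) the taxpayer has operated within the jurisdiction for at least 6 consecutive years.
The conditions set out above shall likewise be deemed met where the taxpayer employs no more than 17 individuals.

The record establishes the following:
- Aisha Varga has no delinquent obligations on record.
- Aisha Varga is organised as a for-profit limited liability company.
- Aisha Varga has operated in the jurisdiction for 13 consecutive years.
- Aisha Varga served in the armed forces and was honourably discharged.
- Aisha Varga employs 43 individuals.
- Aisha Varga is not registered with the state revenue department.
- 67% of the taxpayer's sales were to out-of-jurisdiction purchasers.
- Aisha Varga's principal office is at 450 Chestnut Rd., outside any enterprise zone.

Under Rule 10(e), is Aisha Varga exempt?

(i) no delinquency — satisfied.
(ii) >60% out-of-jur. sales — met.
(iii) not (in enterprise zone) — satisfied.
(a) = T AND T AND T = true.
(i) veteran — met.
(ii) state-registered — fails.
(b): T AND F → false.
(c) nonprofit — not met.
(1) = T OR F OR F = true.
(2) ≥ 6 yrs in jurisdiction — met.
Overall: T AND T → true.
Exception (≤ 17 employees) — not satisfied.
Result: main true OR exception false → true.

Yes — exempt.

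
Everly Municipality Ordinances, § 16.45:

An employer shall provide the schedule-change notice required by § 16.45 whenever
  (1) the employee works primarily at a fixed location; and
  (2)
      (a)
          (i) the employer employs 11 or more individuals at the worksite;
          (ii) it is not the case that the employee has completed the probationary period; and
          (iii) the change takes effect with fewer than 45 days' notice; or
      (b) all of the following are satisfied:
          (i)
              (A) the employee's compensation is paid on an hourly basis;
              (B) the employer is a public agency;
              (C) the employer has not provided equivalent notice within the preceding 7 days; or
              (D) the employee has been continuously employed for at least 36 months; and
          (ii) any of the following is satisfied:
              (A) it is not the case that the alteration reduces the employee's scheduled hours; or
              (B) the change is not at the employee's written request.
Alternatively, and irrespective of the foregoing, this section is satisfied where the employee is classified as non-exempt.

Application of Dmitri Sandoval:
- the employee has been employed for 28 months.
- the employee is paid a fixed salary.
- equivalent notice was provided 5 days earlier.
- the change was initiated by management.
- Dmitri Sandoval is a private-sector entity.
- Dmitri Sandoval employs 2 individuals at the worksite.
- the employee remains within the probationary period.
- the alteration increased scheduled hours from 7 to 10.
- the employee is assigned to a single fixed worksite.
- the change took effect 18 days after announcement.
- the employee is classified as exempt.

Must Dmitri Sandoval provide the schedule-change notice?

(1) fixed location — holds.
(i) ≥ 11 at site — not met.
(ii) not (past probation) — satisfied.
(iii) < 45 days' notice — met.
So (a) is not satisfied (F AND T AND T).
(A) hourly-paid — not satisfied.
(B) public agency — fails.
(C) no recent notice — not satisfied.
(D) tenure ≥ 36 mo. — not met.
So (i) is not satisfied (F OR F OR F OR F).
(A) not (hours reduced) — met.
(B) not employee-requested — met.
(ii) = T OR T = true.
(b) = F AND T = false.
(2) = F OR F = false.
So Overall is not satisfied (T AND F).
Exception (non-exempt) — not satisfied.
Result: main false OR exception false → false.

No — not required.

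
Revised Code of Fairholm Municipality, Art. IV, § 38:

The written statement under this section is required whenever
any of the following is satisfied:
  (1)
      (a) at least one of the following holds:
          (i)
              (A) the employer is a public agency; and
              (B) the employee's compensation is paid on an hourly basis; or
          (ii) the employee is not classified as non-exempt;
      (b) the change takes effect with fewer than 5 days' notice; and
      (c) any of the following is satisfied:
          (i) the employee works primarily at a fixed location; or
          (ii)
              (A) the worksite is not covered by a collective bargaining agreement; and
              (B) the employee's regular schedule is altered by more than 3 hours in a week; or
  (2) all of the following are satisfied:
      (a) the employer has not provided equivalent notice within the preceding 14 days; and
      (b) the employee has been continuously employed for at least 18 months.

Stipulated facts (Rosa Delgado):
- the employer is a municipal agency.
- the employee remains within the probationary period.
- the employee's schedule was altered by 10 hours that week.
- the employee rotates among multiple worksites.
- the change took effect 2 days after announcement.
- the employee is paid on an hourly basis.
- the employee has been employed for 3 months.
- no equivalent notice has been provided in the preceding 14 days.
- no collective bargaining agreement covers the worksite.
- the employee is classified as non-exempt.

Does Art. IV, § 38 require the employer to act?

(A) public agency — satisfied.
(B) hourly-paid — satisfied.
(i): T AND T → true.
(ii) not (non-exempt) — not met.
(a): T OR F → true.
(b) < 5 days' notice — satisfied.
(i) fixed location — not satisfied.
(A) no CBA — met.
(B) schedule shift > 3h — satisfied.
(ii) = T AND T = true.
(c) = F OR T = true.
(1): T AND T AND T → true.
(a) no recent notice — met.
(b) tenure ≥ 18 mo. — fails.
(2): T AND F → false.
Overall: T OR F → true.

Yes — required.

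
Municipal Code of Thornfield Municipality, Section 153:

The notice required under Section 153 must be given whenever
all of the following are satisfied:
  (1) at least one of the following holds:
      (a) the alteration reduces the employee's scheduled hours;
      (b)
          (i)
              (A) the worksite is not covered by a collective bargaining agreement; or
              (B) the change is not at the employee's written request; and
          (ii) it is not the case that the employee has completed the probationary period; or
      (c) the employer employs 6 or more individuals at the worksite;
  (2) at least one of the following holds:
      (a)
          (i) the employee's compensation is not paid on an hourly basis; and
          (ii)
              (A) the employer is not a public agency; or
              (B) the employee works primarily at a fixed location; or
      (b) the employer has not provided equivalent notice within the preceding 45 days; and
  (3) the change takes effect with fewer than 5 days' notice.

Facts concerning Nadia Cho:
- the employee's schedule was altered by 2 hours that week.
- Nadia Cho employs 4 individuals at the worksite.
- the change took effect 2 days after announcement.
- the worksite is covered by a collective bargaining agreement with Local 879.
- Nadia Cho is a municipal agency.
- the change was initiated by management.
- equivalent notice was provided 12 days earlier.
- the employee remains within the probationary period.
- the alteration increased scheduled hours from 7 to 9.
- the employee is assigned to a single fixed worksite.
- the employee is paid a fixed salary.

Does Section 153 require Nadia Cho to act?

(a) hours reduced — not satisfied.
(A) no CBA — not satisfied.
(B) not employee-requested — holds.
So (i) is satisfied (F OR T).
(ii) not (past probation) — satisfied.
(b): T AND T → true.
(c) ≥ 6 at site — not satisfied.
(1): F OR T OR F → true.
(i) not (hourly-paid) — satisfied.
(A) not (public agency) — not satisfied.
(B) fixed location — met.
So (ii) is satisfied (F OR T).
(a) = T AND T = true.
(b) no recent notice — not satisfied.
(2): T OR F → true.
(3) < 5 days' notice — satisfied.
Overall: T AND T AND T → true.

Yes — required.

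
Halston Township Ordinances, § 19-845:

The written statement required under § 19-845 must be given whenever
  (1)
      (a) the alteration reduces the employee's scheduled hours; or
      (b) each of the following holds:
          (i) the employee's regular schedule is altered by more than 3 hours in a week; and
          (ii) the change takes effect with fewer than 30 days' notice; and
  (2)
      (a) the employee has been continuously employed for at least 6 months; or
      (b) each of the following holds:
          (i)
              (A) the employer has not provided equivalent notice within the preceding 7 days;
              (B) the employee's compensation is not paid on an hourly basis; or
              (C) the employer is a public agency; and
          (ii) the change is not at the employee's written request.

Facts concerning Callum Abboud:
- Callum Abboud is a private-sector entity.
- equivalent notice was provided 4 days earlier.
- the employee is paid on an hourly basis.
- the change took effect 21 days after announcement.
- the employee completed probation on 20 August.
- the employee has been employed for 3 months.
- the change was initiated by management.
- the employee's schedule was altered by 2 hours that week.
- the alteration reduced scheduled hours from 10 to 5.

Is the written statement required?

(a) hours reduced — holds.
(i) schedule shift > 3h — not met.
(ii) < 30 days' notice — met.
(b): F AND T → false.
So (1) is satisfied (T OR F).
(a) tenure ≥ 6 mo. — not met.
(A) no recent notice — not met.
(B) not (hourly-paid) — fails.
(C) public agency — not satisfied.
(i) = F OR F OR F = false.
(ii) not employee-requested — satisfied.
(b): F AND T → false.
So (2) is not satisfied (F OR F).
Overall: T AND F → false.

No — not required.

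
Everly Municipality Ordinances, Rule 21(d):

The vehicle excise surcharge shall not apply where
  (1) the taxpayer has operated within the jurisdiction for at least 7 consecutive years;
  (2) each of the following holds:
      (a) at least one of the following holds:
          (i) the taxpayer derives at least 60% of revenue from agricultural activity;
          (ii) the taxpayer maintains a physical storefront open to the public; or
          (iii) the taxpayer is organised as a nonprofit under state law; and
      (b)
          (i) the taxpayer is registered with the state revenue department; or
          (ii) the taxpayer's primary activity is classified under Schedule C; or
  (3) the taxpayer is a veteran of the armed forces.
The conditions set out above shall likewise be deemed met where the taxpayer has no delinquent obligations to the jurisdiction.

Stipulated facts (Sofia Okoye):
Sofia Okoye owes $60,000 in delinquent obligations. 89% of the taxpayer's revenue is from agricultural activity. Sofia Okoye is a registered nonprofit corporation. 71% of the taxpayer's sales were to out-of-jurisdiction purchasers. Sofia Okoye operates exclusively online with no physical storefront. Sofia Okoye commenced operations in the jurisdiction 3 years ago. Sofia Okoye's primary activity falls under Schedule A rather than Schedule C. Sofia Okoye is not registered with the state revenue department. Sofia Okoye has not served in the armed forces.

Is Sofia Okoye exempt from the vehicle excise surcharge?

No — not exempt.

(1) ≥ 7 yrs in jurisdiction — fails.
(i) ≥60% agricultural — met.
(ii) has storefront — not met.
(iii) nonprofit — satisfied.
So (a) is satisfied (T OR F OR T).
(i) state-registered — not satisfied.
(ii) Schedule C activity — not met.
So (b) is not satisfied (F OR F).
(2) = T AND F = false.
(3) veteran — not satisfied.
Overall = F OR F OR F = false.
Exception (no delinquency) — not satisfied.
Result: main false OR exception false → false.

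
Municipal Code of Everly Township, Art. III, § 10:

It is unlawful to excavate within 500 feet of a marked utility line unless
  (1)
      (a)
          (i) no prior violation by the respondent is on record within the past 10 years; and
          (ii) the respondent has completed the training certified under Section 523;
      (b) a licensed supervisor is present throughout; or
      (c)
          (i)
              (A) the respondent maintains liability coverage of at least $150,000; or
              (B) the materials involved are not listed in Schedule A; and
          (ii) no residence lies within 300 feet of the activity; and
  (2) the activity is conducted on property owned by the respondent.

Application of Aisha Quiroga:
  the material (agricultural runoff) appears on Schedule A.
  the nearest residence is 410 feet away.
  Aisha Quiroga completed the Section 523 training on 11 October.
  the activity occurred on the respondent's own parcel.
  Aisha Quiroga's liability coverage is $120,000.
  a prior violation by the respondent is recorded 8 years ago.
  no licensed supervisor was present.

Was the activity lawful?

No — unlawful.

(i) no prior violation — fails.
(ii) training certified — holds.
(a) = F AND T = false.
(b) supervisor present — not met.
(A) coverage ≥ $150,000 — not satisfied.
(B) not (Schedule A material) — not satisfied.
(i): F OR F → false.
(ii) no residence in 300 ft — holds.
So (c) is not satisfied (F AND T).
(1) = F OR F OR F = false.
(2) own property — met.
Overall = F AND T = false.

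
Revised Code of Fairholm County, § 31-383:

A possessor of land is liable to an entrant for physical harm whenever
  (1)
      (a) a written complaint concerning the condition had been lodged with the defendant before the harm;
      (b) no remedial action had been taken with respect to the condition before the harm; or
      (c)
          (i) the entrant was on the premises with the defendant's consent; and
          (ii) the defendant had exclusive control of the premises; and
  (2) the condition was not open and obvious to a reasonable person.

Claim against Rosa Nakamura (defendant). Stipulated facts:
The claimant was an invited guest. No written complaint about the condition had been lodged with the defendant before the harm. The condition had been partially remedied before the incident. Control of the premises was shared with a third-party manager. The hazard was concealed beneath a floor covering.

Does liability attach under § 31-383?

(a) complaint lodged — not met.
(b) no remedial action — not satisfied.
(i) consent to enter — holds.
(ii) exclusive control — not met.
(c) = T AND F = false.
(1): F OR F OR F → false.
(2) not open/obvious — satisfied.
Overall: F AND T → false.

No — not liable.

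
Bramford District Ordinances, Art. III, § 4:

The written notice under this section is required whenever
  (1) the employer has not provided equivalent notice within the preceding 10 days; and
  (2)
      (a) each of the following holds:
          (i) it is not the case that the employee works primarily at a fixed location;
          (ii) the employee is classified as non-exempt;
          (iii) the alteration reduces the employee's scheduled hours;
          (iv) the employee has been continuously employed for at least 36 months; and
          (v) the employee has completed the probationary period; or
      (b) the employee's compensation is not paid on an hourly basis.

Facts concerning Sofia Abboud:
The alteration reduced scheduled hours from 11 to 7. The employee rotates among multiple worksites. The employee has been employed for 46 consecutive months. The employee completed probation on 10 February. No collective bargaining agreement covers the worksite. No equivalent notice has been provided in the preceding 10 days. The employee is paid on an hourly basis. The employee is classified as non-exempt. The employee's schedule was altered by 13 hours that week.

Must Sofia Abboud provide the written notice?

(1) no recent notice — satisfied.
(i) not (fixed location) — satisfied.
(ii) non-exempt — satisfied.
(iii) hours reduced — holds.
(iv) tenure ≥ 36 mo. — satisfied.
(v) past probation — met.
So (a) is satisfied (T AND T AND T AND T AND T).
(b) not (hourly-paid) — not satisfied.
(2): T OR F → true.
So Overall is satisfied (T AND T).

Yes — required.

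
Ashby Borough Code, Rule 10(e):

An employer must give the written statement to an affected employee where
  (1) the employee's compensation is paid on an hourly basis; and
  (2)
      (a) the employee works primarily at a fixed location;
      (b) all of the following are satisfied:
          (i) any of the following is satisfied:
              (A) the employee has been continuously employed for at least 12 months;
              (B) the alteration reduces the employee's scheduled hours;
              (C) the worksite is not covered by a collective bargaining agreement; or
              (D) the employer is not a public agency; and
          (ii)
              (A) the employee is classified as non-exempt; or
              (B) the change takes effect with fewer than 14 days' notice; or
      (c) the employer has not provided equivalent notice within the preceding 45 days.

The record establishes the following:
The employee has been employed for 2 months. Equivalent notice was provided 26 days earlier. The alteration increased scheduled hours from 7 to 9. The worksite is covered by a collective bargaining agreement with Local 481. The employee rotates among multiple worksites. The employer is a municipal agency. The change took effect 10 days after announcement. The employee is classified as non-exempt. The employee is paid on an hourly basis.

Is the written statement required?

No — not required.

(1) hourly-paid — met.
(a) fixed location — not met.
(A) tenure ≥ 12 mo. — fails.
(B) hours reduced — fails.
(C) no CBA — not met.
(D) not (public agency) — not satisfied.
(i) = F OR F OR F OR F = false.
(A) non-exempt — satisfied.
(B) < 14 days' notice — holds.
(ii) = T OR T = true.
(b): F AND T → false.
(c) no recent notice — not met.
(2): F OR F OR F → false.
So Overall is not satisfied (T AND F).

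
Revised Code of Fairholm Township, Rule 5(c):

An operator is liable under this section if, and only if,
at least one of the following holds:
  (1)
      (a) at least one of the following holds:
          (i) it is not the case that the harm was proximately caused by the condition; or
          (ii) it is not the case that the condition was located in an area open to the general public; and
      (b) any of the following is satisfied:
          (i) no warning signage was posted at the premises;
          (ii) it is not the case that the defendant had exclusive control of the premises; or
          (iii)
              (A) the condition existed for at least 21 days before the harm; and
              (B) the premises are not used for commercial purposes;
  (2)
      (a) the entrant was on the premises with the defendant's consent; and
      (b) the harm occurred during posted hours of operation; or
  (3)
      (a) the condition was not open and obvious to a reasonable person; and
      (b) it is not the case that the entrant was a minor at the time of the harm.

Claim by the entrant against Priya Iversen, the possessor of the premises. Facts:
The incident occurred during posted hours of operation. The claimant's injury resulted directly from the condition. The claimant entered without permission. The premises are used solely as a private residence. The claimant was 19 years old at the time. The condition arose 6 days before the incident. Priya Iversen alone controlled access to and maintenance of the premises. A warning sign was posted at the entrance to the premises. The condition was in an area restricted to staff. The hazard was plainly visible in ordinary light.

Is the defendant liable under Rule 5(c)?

(i) not (proximate cause) — fails.
(ii) not (public area) — satisfied.
(a): F OR T → true.
(i) no signage posted — fails.
(ii) not (exclusive control) — fails.
(A) condition ≥21 days old — not met.
(B) not (commercial use) — met.
(iii): F AND T → false.
(b): F OR F OR F → false.
(1) = T AND F = false.
(a) consent to enter — fails.
(b) during posted hours — met.
So (2) is not satisfied (F AND T).
(a) not open/obvious — fails.
(b) not (entrant a minor) — satisfied.
So (3) is not satisfied (F AND T).
Overall = F OR F OR F = false.

No — not liable.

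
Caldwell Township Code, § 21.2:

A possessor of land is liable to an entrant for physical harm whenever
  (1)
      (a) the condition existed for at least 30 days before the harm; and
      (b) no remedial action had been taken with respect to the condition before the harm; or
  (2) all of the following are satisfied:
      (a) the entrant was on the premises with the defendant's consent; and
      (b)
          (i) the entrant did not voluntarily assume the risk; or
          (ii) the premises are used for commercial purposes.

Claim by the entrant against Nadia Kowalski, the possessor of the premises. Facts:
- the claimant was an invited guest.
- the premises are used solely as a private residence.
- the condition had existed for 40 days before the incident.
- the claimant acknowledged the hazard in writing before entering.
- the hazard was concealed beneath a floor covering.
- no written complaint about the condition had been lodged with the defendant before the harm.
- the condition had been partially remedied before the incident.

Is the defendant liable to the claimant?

(a) condition ≥30 days old — satisfied.
(b) no remedial action — fails.
So (1) is not satisfied (T AND F).
(a) consent to enter — holds.
(i) no assumed risk — fails.
(ii) commercial use — not met.
(b) = F OR F = false.
(2): T AND F → false.
So Overall is not satisfied (F OR F).

No — not liable.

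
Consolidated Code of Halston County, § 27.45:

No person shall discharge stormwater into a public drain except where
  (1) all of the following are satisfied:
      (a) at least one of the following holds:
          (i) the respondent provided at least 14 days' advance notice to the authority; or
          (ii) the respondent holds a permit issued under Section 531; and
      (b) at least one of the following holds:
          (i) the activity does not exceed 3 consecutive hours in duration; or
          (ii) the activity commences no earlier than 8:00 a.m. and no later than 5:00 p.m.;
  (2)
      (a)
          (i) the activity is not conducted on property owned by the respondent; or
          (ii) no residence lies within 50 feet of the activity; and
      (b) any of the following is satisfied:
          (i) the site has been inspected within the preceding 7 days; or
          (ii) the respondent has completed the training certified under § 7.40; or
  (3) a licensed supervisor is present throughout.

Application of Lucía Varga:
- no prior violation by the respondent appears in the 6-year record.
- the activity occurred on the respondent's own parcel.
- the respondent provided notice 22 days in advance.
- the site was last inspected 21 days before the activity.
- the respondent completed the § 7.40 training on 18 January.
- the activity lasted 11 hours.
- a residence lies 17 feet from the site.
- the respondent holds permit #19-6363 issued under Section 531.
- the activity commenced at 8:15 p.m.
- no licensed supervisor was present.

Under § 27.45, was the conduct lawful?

No — unlawful.

(i) ≥14 days' notice — met.
(ii) holds permit — holds.
(a): T OR T → true.
(i) ≤ 3 hrs duration — not met.
(ii) start within hours — not satisfied.
So (b) is not satisfied (F OR F).
So (1) is not satisfied (T AND F).
(i) not (own property) — not satisfied.
(ii) no residence in 50 ft — fails.
So (a) is not satisfied (F OR F).
(i) site inspected — not satisfied.
(ii) training certified — satisfied.
(b): F OR T → true.
(2) = F AND T = false.
(3) supervisor present — not satisfied.
So Overall is not satisfied (F OR F OR F).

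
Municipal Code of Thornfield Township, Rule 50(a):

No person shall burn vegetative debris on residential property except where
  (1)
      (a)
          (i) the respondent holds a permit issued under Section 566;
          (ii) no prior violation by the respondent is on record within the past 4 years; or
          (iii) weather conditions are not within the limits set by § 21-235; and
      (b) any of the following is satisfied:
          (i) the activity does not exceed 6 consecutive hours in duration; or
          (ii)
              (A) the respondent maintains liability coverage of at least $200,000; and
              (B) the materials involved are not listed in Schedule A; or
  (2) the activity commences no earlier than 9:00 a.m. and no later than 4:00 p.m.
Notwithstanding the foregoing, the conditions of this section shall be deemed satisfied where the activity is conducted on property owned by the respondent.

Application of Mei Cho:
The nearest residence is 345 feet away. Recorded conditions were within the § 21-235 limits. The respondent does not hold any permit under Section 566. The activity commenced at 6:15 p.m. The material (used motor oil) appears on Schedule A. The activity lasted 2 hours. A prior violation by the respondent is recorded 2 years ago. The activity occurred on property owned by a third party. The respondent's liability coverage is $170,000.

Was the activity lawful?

No — unlawful.

(i) holds permit — fails.
(ii) no prior violation — not satisfied.
(iii) not (weather ok) — not met.
(a) = F OR F OR F = false.
(i) ≤ 6 hrs duration — met.
(A) coverage ≥ $200,000 — not satisfied.
(B) not (Schedule A material) — not satisfied.
So (ii) is not satisfied (F AND F).
(b) = T OR F = true.
(1): F AND T → false.
(2) start within hours — not satisfied.
So Overall is not satisfied (F OR F).
Exception (own property) — not satisfied.
Result: main false OR exception false → false.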